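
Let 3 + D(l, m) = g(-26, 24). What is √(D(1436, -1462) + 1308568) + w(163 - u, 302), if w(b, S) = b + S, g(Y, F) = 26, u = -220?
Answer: 685 + 3*√145399 ≈ 1828.9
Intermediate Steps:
D(l, m) = 23 (D(l, m) = -3 + 26 = 23)
w(b, S) = S + b
√(D(1436, -1462) + 1308568) + w(163 - u, 302) = √(23 + 1308568) + (302 + (163 - 1*(-220))) = √1308591 + (302 + (163 + 220)) = 3*√145399 + (302 + 383) = 3*√145399 + 685 = 685 + 3*√145399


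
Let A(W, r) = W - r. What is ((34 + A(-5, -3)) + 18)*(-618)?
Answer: -30900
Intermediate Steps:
((34 + A(-5, -3)) + 18)*(-618) = ((34 + (-5 - 1*(-3))) + 18)*(-618) = ((34 + (-5 + 3)) + 18)*(-618) = ((34 - 2) + 18)*(-618) = (32 + 18)*(-618) = 50*(-618) = -30900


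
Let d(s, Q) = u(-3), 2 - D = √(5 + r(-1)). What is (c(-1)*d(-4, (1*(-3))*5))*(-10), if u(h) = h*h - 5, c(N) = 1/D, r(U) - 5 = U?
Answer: 40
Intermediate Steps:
r(U) = 5 + U
D = -1 (D = 2 - √(5 + (5 - 1)) = 2 - √(5 + 4) = 2 - √9 = 2 - 1*3 = 2 - 3 = -1)
c(N) = -1 (c(N) = 1/(-1) = -1)
u(h) = -5 + h² (u(h) = h² - 5 = -5 + h²)
d(s, Q) = 4 (d(s, Q) = -5 + (-3)² = -5 + 9 = 4)
(c(-1)*d(-4, (1*(-3))*5))*(-10) = -1*4*(-10) = -4*(-10) = 40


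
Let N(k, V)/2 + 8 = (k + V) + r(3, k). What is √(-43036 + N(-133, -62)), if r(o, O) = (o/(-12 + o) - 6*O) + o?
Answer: I*√376566/3 ≈ 204.55*I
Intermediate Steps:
r(o, O) = o - 6*O + o/(-12 + o) (r(o, O) = (o/(-12 + o) - 6*O) + o = (-6*O + o/(-12 + o)) + o = o - 6*O + o/(-12 + o))
N(k, V) = -32/3 - 10*k + 2*V (N(k, V) = -16 + 2*((k + V) + (3² - 11*3 + 72*k - 6*k*3)/(-12 + 3)) = -16 + 2*((V + k) + (9 - 33 + 72*k - 18*k)/(-9)) = -16 + 2*((V + k) - (-24 + 54*k)/9) = -16 + 2*((V + k) + (8/3 - 6*k)) = -16 + 2*(8/3 + V - 5*k) = -16 + (16/3 - 10*k + 2*V) = -32/3 - 10*k + 2*V)
√(-43036 + N(-133, -62)) = √(-43036 + (-32/3 - 10*(-133) + 2*(-62))) = √(-43036 + (-32/3 + 1330 - 124)) = √(-43036 + 3586/3) = √(-125522/3) = I*√376566/3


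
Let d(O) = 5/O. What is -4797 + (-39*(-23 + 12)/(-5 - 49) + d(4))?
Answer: -172933/36 ≈ -4803.7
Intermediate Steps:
-4797 + (-39*(-23 + 12)/(-5 - 49) + d(4)) = -4797 + (-39*(-23 + 12)/(-5 - 49) + 5/4) = -4797 + (-(-429)/(-54) + 5*(¼)) = -4797 + (-(-429)*(-1)/54 + 5/4) = -4797 + (-39*11/54 + 5/4) = -4797 + (-143/18 + 5/4) = -4797 - 241/36 = -172933/36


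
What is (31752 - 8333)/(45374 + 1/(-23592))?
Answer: 552501048/1070463407 ≈ 0.51613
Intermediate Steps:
(31752 - 8333)/(45374 + 1/(-23592)) = 23419/(45374 - 1/23592) = 23419/(1070463407/23592) = 23419*(23592/1070463407) = 552501048/1070463407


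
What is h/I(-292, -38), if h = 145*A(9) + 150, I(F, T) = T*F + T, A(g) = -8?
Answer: -505/5529 ≈ -0.091337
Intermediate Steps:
I(F, T) = T + F*T (I(F, T) = F*T + T = T + F*T)
h = -1010 (h = 145*(-8) + 150 = -1160 + 150 = -1010)
h/I(-292, -38) = -1010*(-1/(38*(1 - 292))) = -1010/((-38*(-291))) = -1010/11058 = -1010*1/11058 = -505/5529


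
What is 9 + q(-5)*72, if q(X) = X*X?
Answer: 1809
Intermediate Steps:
q(X) = X²
9 + q(-5)*72 = 9 + (-5)²*72 = 9 + 25*72 = 9 + 1800 = 1809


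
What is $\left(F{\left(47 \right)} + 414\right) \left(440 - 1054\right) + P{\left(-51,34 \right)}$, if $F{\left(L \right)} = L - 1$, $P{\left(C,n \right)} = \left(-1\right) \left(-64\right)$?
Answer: $-282376$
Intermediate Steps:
$P{\left(C,n \right)} = 64$
$F{\left(L \right)} = -1 + L$
$\left(F{\left(47 \right)} + 414\right) \left(440 - 1054\right) + P{\left(-51,34 \right)} = \left(\left(-1 + 47\right) + 414\right) \left(440 - 1054\right) + 64 = \left(46 + 414\right) \left(-614\right) + 64 = 460 \left(-614\right) + 64 = -282440 + 64 = -282376$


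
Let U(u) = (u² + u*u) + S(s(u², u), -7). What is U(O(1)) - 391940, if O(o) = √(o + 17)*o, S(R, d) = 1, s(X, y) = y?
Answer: -391903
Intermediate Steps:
O(o) = o*√(17 + o) (O(o) = √(17 + o)*o = o*√(17 + o))
U(u) = 1 + 2*u² (U(u) = (u² + u*u) + 1 = (u² + u²) + 1 = 2*u² + 1 = 1 + 2*u²)
U(O(1)) - 391940 = (1 + 2*(1*√(17 + 1))²) - 391940 = (1 + 2*(1*√18)²) - 391940 = (1 + 2*(1*(3*√2))²) - 391940 = (1 + 2*(3*√2)²) - 391940 = (1 + 2*18) - 391940 = (1 + 36) - 391940 = 37 - 391940 = -391903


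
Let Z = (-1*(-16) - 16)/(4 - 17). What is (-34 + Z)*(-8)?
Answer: 272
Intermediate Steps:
Z = 0 (Z = (16 - 16)/(-13) = 0*(-1/13) = 0)
(-34 + Z)*(-8) = (-34 + 0)*(-8) = -34*(-8) = 272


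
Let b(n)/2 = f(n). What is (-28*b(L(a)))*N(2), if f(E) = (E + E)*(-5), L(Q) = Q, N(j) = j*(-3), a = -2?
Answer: 6720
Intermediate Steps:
N(j) = -3*j
f(E) = -10*E (f(E) = (2*E)*(-5) = -10*E)
b(n) = -20*n (b(n) = 2*(-10*n) = -20*n)
(-28*b(L(a)))*N(2) = (-(-560)*(-2))*(-3*2) = -28*40*(-6) = -1120*(-6) = 6720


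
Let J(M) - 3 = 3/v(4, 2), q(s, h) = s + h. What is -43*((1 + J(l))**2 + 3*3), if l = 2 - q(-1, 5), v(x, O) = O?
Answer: -6751/4 ≈ -1687.8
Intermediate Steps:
q(s, h) = h + s
l = -2 (l = 2 - (5 - 1) = 2 - 1*4 = 2 - 4 = -2)
J(M) = 9/2 (J(M) = 3 + 3/2 = 9/2)
-43*((1 + J(l))**2 + 3*3) = -43*((1 + 9/2)**2 + 3*3) = -43*((11/2)**2 + 9) = -43*(121/4 + 9) = -43*157/4 = -6751/4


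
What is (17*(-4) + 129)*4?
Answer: 244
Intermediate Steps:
(17*(-4) + 129)*4 = (-68 + 129)*4 = 61*4 = 244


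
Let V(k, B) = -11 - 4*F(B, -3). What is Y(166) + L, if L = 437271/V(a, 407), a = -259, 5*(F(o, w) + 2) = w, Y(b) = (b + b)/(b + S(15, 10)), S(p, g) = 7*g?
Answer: -42998232/59 ≈ -7.2878e+5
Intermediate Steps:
Y(b) = 2*b/(70 + b) (Y(b) = (b + b)/(b + 7*10) = (2*b)/(b + 70) = (2*b)/(70 + b) = 2*b/(70 + b))
F(o, w) = -2 + w/5
V(k, B) = -3/5 (V(k, B) = -11 - 4*(-2 + (1/5)*(-3)) = -11 - 4*(-2 - 3/5) = -11 - 4*(-13/5) = -11 + 52/5 = -3/5)
L = -728785 (L = 437271/(-3/5) = 437271*(-5/3) = -728785)
Y(166) + L = 2*166/(70 + 166) - 728785 = 2*166/236 - 728785 = 2*166*(1/236) - 728785 = 83/59 - 728785 = -42998232/59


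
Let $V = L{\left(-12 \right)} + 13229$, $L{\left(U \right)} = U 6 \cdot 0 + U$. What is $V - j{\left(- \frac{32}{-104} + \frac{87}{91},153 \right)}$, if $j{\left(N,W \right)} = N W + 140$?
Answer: $\frac{1172412}{91} \approx 12884.0$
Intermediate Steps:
$L{\left(U \right)} = U$ ($L{\left(U \right)} = 6 U 0 + U = 0 + U = U$)
$j{\left(N,W \right)} = 140 + N W$
$V = 13217$ ($V = -12 + 13229 = 13217$)
$V - j{\left(- \frac{32}{-104} + \frac{87}{91},153 \right)} = 13217 - \left(140 + \left(- \frac{32}{-104} + \frac{87}{91}\right) 153\right) = 13217 - \left(140 + \left(\left(-32\right) \left(- \frac{1}{104}\right) + 87 \cdot \frac{1}{91}\right) 153\right) = 13217 - \left(140 + \left(\frac{4}{13} + \frac{87}{91}\right) 153\right) = 13217 - \left(140 + \frac{115}{91} \cdot 153\right) = 13217 - \left(140 + \frac{17595}{91}\right) = 13217 - \frac{30335}{91} = \frac{1172412}{91}$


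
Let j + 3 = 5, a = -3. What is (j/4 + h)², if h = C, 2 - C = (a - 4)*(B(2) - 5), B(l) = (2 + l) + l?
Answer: 361/4 ≈ 90.250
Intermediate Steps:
j = 2 (j = -3 + 5 = 2)
B(l) = 2 + 2*l
C = 9 (C = 2 - (-3 - 4)*((2 + 2*2) - 5) = 2 - (-7)*((2 + 4) - 5) = 2 - (-7)*(6 - 5) = 2 - (-7) = 2 - 1*(-7) = 2 + 7 = 9)
h = 9
(j/4 + h)² = (2/4 + 9)² = (2*(¼) + 9)² = (½ + 9)² = (19/2)² = 361/4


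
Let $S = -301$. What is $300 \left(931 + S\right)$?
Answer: $189000$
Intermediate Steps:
$300 \left(931 + S\right) = 300 \left(931 - 301\right) = 300 \cdot 630 = 189000$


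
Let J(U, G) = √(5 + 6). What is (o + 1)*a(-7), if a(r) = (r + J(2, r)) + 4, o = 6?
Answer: -21 + 7*√11 ≈ 2.2164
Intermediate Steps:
J(U, G) = √11
a(r) = 4 + r + √11 (a(r) = (r + √11) + 4 = 4 + r + √11)
(o + 1)*a(-7) = (6 + 1)*(4 - 7 + √11) = 7*(-3 + √11) = -21 + 7*√11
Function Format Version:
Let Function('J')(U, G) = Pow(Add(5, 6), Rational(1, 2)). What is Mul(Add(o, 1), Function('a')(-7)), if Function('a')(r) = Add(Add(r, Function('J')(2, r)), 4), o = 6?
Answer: Add(-21, Mul(7, Pow(11, Rational(1, 2)))) ≈ 2.2164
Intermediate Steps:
Function('J')(U, G) = Pow(11, Rational(1, 2))
Function('a')(r) = Add(4, r, Pow(11, Rational(1, 2))) (Function('a')(r) = Add(Add(r, Pow(11, Rational(1, 2))), 4) = Add(4, r, Pow(11, Rational(1, 2))))
Mul(Add(o, 1), Function('a')(-7)) = Mul(Add(6, 1), Add(4, -7, Pow(11, Rational(1, 2)))) = Mul(7, Add(-3, Pow(11, Rational(1, 2)))) = Add(-21, Mul(7, Pow(11, Rational(1, 2))))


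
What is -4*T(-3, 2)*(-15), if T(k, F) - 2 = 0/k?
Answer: 120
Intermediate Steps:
T(k, F) = 2 (T(k, F) = 2 + 0/k = 2 + 0 = 2)
-4*T(-3, 2)*(-15) = -4*2*(-15) = -8*(-15) = 120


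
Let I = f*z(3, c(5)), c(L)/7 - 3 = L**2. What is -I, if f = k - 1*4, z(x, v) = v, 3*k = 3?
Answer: 588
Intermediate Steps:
k = 1 (k = (1/3)*3 = 1)
c(L) = 21 + 7*L**2
f = -3 (f = 1 - 1*4 = 1 - 4 = -3)
I = -588 (I = -3*(21 + 7*5**2) = -3*(21 + 7*25) = -3*(21 + 175) = -3*196 = -588)
-I = -1*(-588) = 588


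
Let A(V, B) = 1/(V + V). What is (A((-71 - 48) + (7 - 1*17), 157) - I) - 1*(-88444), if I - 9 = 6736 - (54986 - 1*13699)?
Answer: 31730387/258 ≈ 1.2299e+5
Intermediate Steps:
A(V, B) = 1/(2*V)
I = -34542 (I = 9 + (6736 - (54986 - 1*13699)) = 9 + (6736 - (54986 - 13699)) = 9 + (6736 - 1*41287) = 9 + (6736 - 41287) = 9 - 34551 = -34542)
(A((-71 - 48) + (7 - 1*17), 157) - I) - 1*(-88444) = (1/(2*((-71 - 48) + (7 - 1*17))) - 1*(-34542)) - 1*(-88444) = (1/(2*(-119 + (7 - 17))) + 34542) + 88444 = (1/(2*(-119 - 10)) + 34542) + 88444 = ((1/2)/(-129) + 34542) + 88444 = ((1/2)*(-1/129) + 34542) + 88444 = (-1/258 + 34542) + 88444 = 8911835/258 + 88444 = 31730387/258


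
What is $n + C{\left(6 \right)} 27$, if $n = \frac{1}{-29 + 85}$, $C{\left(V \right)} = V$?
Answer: $\frac{9073}{56} \approx 162.02$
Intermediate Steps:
$n = \frac{1}{56} \approx 0.017857$
$n + C{\left(6 \right)} 27 = \frac{1}{56} + 6 \cdot 27 = \frac{1}{56} + 162 = \frac{9073}{56}$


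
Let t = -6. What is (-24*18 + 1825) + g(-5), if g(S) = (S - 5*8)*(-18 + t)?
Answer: 2473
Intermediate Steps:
g(S) = 960 - 24*S (g(S) = (S - 5*8)*(-18 - 6) = (S - 40)*(-24) = (-40 + S)*(-24) = 960 - 24*S)
(-24*18 + 1825) + g(-5) = (-24*18 + 1825) + (960 - 24*(-5)) = (-432 + 1825) + (960 + 120) = 1393 + 1080 = 2473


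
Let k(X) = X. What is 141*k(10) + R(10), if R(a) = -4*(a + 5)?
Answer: 1350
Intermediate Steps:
R(a) = -20 - 4*a (R(a) = -4*(5 + a) = -20 - 4*a)
141*k(10) + R(10) = 141*10 + (-20 - 4*10) = 1410 + (-20 - 40) = 1410 - 60 = 1350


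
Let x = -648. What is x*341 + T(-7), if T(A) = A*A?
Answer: -220919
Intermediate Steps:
T(A) = A**2
x*341 + T(-7) = -648*341 + (-7)**2 = -220968 + 49 = -220919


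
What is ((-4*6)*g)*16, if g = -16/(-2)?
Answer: -3072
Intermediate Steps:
g = 8 (g = -16*(-1/2) = 8)
((-4*6)*g)*16 = (-4*6*8)*16 = -24*8*16 = -192*16 = -3072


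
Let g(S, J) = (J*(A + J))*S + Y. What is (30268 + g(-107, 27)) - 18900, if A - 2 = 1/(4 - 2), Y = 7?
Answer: -147701/2 ≈ -73851.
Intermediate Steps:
A = 5/2 (A = 2 + 1/(4 - 2) = 2 + 1/2 = 2 + ½ = 5/2 ≈ 2.5000)
g(S, J) = 7 + J*S*(5/2 + J) (g(S, J) = (J*(5/2 + J))*S + 7 = J*S*(5/2 + J) + 7 = 7 + J*S*(5/2 + J))
(30268 + g(-107, 27)) - 18900 = (30268 + (7 - 107*27² + (5/2)*27*(-107))) - 18900 = (30268 + (7 - 107*729 - 14445/2)) - 18900 = (30268 + (7 - 78003 - 14445/2)) - 18900 = (30268 - 170437/2) - 18900 = -109901/2 - 18900 = -147701/2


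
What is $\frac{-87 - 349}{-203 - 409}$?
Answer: $\frac{109}{153} \approx 0.71242$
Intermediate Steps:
$\frac{-87 - 349}{-203 - 409} = - \frac{436}{-612} = \left(-436\right) \left(- \frac{1}{612}\right) = \frac{109}{153}$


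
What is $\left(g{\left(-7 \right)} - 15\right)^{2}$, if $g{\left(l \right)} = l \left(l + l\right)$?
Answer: $6889$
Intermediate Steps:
$g{\left(l \right)} = 2 l^{2}$ ($g{\left(l \right)} = l 2 l = 2 l^{2}$)
$\left(g{\left(-7 \right)} - 15\right)^{2} = \left(2 \left(-7\right)^{2} - 15\right)^{2} = \left(2 \cdot 49 + \left(\left(-4 + 1\right) - 12\right)\right)^{2} = \left(98 - 15\right)^{2} = 83^{2} = 6889$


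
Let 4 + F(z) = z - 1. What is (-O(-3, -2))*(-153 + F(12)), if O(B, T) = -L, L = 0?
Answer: 0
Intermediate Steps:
F(z) = -5 + z (F(z) = -4 + (z - 1) = -4 + (-1 + z) = -5 + z)
O(B, T) = 0 (O(B, T) = -1*0 = 0)
(-O(-3, -2))*(-153 + F(12)) = (-1*0)*(-153 + (-5 + 12)) = 0*(-153 + 7) = 0*(-146) = 0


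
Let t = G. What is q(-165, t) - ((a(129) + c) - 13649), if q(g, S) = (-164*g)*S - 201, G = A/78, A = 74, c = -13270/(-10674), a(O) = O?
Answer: 2705169664/69381 ≈ 38990.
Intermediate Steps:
c = 6635/5337 (c = -13270*(-1/10674) = 6635/5337 ≈ 1.2432)
G = 37/39 (G = 74/78 = 74*(1/78) = 37/39 ≈ 0.94872)
t = 37/39 ≈ 0.94872
q(g, S) = -201 - 164*S*g (q(g, S) = -164*S*g - 201 = -201 - 164*S*g)
q(-165, t) - ((a(129) + c) - 13649) = (-201 - 164*37/39*(-165)) - ((129 + 6635/5337) - 13649) = (-201 + 333740/13) - (695108/5337 - 13649) = 331127/13 - 1*(-72149605/5337) = 331127/13 + 72149605/5337 = 2705169664/69381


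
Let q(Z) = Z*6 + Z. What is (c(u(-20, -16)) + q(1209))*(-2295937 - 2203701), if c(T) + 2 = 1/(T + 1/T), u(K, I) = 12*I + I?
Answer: -1647159790985566/43265 ≈ -3.8071e+10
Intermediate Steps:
q(Z) = 7*Z (q(Z) = 6*Z + Z = 7*Z)
u(K, I) = 13*I
c(T) = -2 + 1/(T + 1/T)
(c(u(-20, -16)) + q(1209))*(-2295937 - 2203701) = ((-2 + 13*(-16) - 2*(13*(-16))²)/(1 + (13*(-16))²) + 7*1209)*(-2295937 - 2203701) = ((-2 - 208 - 2*(-208)²)/(1 + (-208)²) + 8463)*(-4499638) = ((-2 - 208 - 2*43264)/(1 + 43264) + 8463)*(-4499638) = ((-2 - 208 - 86528)/43265 + 8463)*(-4499638) = ((1/43265)*(-86738) + 8463)*(-4499638) = (-86738/43265 + 8463)*(-4499638) = (366064957/43265)*(-4499638) = -1647159790985566/43265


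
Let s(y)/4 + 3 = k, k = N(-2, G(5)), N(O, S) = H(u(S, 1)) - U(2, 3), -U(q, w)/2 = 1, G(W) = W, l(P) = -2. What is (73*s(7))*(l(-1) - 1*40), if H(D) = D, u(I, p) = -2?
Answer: 36792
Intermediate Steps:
U(q, w) = -2 (U(q, w) = -2*1 = -2)
N(O, S) = 0 (N(O, S) = -2 - 1*(-2) = -2 + 2 = 0)
k = 0
s(y) = -12 (s(y) = -12 + 4*0 = -12 + 0 = -12)
(73*s(7))*(l(-1) - 1*40) = (73*(-12))*(-2 - 1*40) = -876*(-2 - 40) = -876*(-42) = 36792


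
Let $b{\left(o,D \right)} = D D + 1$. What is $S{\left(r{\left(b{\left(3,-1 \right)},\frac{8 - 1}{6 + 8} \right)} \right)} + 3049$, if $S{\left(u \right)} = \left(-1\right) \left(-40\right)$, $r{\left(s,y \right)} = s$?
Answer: $3089$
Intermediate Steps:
$b{\left(o,D \right)} = 1 + D^{2}$ ($b{\left(o,D \right)} = D^{2} + 1 = 1 + D^{2}$)
$S{\left(u \right)} = 40$
$S{\left(r{\left(b{\left(3,-1 \right)},\frac{8 - 1}{6 + 8} \right)} \right)} + 3049 = 40 + 3049 = 3089$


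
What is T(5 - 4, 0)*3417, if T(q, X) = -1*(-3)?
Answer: 10251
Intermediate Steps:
T(q, X) = 3
T(5 - 4, 0)*3417 = 3*3417 = 10251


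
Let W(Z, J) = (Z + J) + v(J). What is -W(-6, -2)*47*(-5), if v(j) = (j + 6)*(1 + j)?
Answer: -2820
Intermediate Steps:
v(j) = (1 + j)*(6 + j) (v(j) = (6 + j)*(1 + j) = (1 + j)*(6 + j))
W(Z, J) = 6 + Z + J**2 + 8*J (W(Z, J) = (Z + J) + (6 + J**2 + 7*J) = (J + Z) + (6 + J**2 + 7*J) = 6 + Z + J**2 + 8*J)
-W(-6, -2)*47*(-5) = -(6 - 6 + (-2)**2 + 8*(-2))*47*(-5) = -(6 - 6 + 4 - 16)*47*(-5) = -(-12*47)*(-5) = -(-564)*(-5) = -1*2820 = -2820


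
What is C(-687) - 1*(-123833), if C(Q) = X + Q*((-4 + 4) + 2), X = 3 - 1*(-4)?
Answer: 122466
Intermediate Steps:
X = 7 (X = 3 + 4 = 7)
C(Q) = 7 + 2*Q (C(Q) = 7 + Q*((-4 + 4) + 2) = 7 + Q*(0 + 2) = 7 + Q*2 = 7 + 2*Q)
C(-687) - 1*(-123833) = (7 + 2*(-687)) - 1*(-123833) = (7 - 1374) + 123833 = -1367 + 123833 = 122466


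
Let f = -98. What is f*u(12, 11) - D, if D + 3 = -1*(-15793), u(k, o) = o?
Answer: -16868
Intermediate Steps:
D = 15790 (D = -3 - 1*(-15793) = -3 + 15793 = 15790)
f*u(12, 11) - D = -98*11 - 1*15790 = -1078 - 15790 = -16868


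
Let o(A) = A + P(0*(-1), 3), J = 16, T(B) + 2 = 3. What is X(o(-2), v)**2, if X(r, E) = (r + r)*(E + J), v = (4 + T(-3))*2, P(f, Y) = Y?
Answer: 2704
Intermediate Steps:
T(B) = 1 (T(B) = -2 + 3 = 1)
o(A) = 3 + A (o(A) = A + 3 = 3 + A)
v = 10 (v = (4 + 1)*2 = 5*2 = 10)
X(r, E) = 2*r*(16 + E) (X(r, E) = (r + r)*(E + 16) = (2*r)*(16 + E) = 2*r*(16 + E))
X(o(-2), v)**2 = (2*(3 - 2)*(16 + 10))**2 = (2*1*26)**2 = 52**2 = 2704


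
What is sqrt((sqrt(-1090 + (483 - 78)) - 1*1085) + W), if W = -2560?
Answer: sqrt(-3645 + I*sqrt(685)) ≈ 0.2168 + 60.374*I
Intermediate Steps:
sqrt((sqrt(-1090 + (483 - 78)) - 1*1085) + W) = sqrt((sqrt(-1090 + (483 - 78)) - 1*1085) - 2560) = sqrt((sqrt(-1090 + 405) - 1085) - 2560) = sqrt((sqrt(-685) - 1085) - 2560) = sqrt((I*sqrt(685) - 1085) - 2560) = sqrt((-1085 + I*sqrt(685)) - 2560) = sqrt(-3645 + I*sqrt(685))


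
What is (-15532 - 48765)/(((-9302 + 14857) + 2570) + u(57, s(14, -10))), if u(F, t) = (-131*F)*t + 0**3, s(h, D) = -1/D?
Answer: -642970/73783 ≈ -8.7143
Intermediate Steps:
u(F, t) = -131*F*t (u(F, t) = -131*F*t + 0 = -131*F*t)
(-15532 - 48765)/(((-9302 + 14857) + 2570) + u(57, s(14, -10))) = (-15532 - 48765)/(((-9302 + 14857) + 2570) - 131*57*(-1/(-10))) = -64297/((5555 + 2570) - 131*57*(-1*(-1/10))) = -64297/(8125 - 131*57*1/10) = -64297/(8125 - 7467/10) = -64297/73783/10 = -64297*10/73783 = -642970/73783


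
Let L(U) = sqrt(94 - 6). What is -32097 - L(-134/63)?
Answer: -32097 - 2*sqrt(22) ≈ -32106.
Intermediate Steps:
L(U) = 2*sqrt(22) (L(U) = sqrt(88) = 2*sqrt(22))
-32097 - L(-134/63) = -32097 - 2*sqrt(22)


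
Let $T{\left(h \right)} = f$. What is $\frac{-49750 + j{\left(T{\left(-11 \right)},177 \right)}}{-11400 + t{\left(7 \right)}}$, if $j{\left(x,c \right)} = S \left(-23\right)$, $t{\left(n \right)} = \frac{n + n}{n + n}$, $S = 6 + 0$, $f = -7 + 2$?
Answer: $\frac{49888}{11399} \approx 4.3765$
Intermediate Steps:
$f = -5$
$S = 6$
$T{\left(h \right)} = -5$
$t{\left(n \right)} = 1$ ($t{\left(n \right)} = \frac{2 n}{2 n} = 2 n \frac{1}{2 n} = 1$)
$j{\left(x,c \right)} = -138$ ($j{\left(x,c \right)} = 6 \left(-23\right) = -138$)
$\frac{-49750 + j{\left(T{\left(-11 \right)},177 \right)}}{-11400 + t{\left(7 \right)}} = \frac{-49750 - 138}{-11400 + 1} = - \frac{49888}{-11399} = \left(-49888\right) \left(- \frac{1}{11399}\right) = \frac{49888}{11399}$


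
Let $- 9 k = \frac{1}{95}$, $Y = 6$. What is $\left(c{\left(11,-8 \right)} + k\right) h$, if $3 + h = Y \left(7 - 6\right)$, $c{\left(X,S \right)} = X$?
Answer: $\frac{9404}{285} \approx 32.996$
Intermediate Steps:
$h = 3$ ($h = -3 + 6 \left(7 - 6\right) = -3 + 6 \cdot 1 = -3 + 6 = 3$)
$k = - \frac{1}{855}$ ($k = - \frac{1}{9 \cdot 95} = \left(- \frac{1}{9}\right) \frac{1}{95} = - \frac{1}{855} \approx -0.0011696$)
$\left(c{\left(11,-8 \right)} + k\right) h = \left(11 - \frac{1}{855}\right) 3 = \frac{9404}{855} \cdot 3 = \frac{9404}{285}$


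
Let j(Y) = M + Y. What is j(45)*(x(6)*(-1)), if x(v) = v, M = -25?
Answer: -120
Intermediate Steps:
j(Y) = -25 + Y
j(45)*(x(6)*(-1)) = (-25 + 45)*(6*(-1)) = 20*(-6) = -120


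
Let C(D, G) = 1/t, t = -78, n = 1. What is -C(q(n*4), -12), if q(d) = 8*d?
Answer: 1/78 ≈ 0.012821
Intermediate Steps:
C(D, G) = -1/78 (C(D, G) = 1/(-78) = -1/78)
-C(q(n*4), -12) = -1*(-1/78) = 1/78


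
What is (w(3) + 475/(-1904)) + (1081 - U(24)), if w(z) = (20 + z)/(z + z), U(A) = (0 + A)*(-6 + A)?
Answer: 3727559/5712 ≈ 652.58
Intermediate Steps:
U(A) = A*(-6 + A)
w(z) = (20 + z)/(2*z) (w(z) = (20 + z)/((2*z)) = (20 + z)*(1/(2*z)) = (20 + z)/(2*z))
(w(3) + 475/(-1904)) + (1081 - U(24)) = ((1/2)*(20 + 3)/3 + 475/(-1904)) + (1081 - 24*(-6 + 24)) = ((1/2)*(1/3)*23 + 475*(-1/1904)) + (1081 - 24*18) = (23/6 - 475/1904) + (1081 - 1*432) = 20471/5712 + (1081 - 432) = 20471/5712 + 649 = 3727559/5712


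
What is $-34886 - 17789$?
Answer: $-52675$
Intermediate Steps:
$-34886 - 17789 = -52675$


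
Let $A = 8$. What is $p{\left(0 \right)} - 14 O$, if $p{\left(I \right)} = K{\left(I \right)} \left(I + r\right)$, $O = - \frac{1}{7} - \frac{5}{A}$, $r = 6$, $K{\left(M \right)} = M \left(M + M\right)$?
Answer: $\frac{43}{4} \approx 10.75$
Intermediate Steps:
$K{\left(M \right)} = 2 M^{2}$ ($K{\left(M \right)} = M 2 M = 2 M^{2}$)
$O = - \frac{43}{56}$ ($O = - \frac{1}{7} - \frac{5}{8} = - \frac{43}{56} \approx -0.76786$)
$p{\left(I \right)} = 2 I^{2} \left(6 + I\right)$ ($p{\left(I \right)} = 2 I^{2} \left(I + 6\right) = 2 I^{2} \left(6 + I\right)$)
$p{\left(0 \right)} - 14 O = 2 \cdot 0^{2} \left(6 + 0\right) - - \frac{43}{4} = 2 \cdot 0 \cdot 6 + \frac{43}{4} = 0 + \frac{43}{4} = \frac{43}{4}$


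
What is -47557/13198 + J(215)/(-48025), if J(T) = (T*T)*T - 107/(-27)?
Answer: -3603167562911/17113516650 ≈ -210.55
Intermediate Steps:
J(T) = 107/27 + T³ (J(T) = T²*T - 107*(-1/27) = T³ + 107/27 = 107/27 + T³)
-47557/13198 + J(215)/(-48025) = -47557/13198 + (107/27 + 215³)/(-48025) = -47557*1/13198 + (107/27 + 9938375)*(-1/48025) = -47557/13198 + (268336232/27)*(-1/48025) = -47557/13198 - 268336232/1296675 = -3603167562911/17113516650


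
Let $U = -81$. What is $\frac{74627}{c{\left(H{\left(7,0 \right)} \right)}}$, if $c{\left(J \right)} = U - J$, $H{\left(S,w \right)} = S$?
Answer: $- \frac{74627}{88} \approx -848.03$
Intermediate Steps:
$c{\left(J \right)} = -81 - J$
$\frac{74627}{c{\left(H{\left(7,0 \right)} \right)}} = \frac{74627}{-81 - 7} = \frac{74627}{-88} = 74627 \left(- \frac{1}{88}\right) = - \frac{74627}{88}$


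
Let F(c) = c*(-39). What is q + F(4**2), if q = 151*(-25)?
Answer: -4399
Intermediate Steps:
F(c) = -39*c
q = -3775
q + F(4**2) = -3775 - 39*4**2 = -3775 - 39*16 = -3775 - 624 = -4399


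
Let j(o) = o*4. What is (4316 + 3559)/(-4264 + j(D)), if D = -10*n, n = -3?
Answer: -1125/592 ≈ -1.9003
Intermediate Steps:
D = 30 (D = -10*(-3) = 30)
j(o) = 4*o
(4316 + 3559)/(-4264 + j(D)) = (4316 + 3559)/(-4264 + 4*30) = 7875/(-4264 + 120) = 7875/(-4144) = 7875*(-1/4144) = -1125/592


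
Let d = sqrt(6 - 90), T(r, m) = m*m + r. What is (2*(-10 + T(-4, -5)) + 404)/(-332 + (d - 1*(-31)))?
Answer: -18318/12955 - 852*I*sqrt(21)/90685 ≈ -1.414 - 0.043054*I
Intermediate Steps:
T(r, m) = r + m**2 (T(r, m) = m**2 + r = r + m**2)
d = 2*I*sqrt(21) (d = sqrt(-84) = 2*I*sqrt(21) ≈ 9.1651*I)
(2*(-10 + T(-4, -5)) + 404)/(-332 + (d - 1*(-31))) = (2*(-10 + (-4 + (-5)**2)) + 404)/(-332 + (2*I*sqrt(21) - 1*(-31))) = (2*(-10 + (-4 + 25)) + 404)/(-332 + (2*I*sqrt(21) + 31)) = (2*(-10 + 21) + 404)/(-332 + (31 + 2*I*sqrt(21))) = (2*11 + 404)/(-301 + 2*I*sqrt(21)) = (22 + 404)/(-301 + 2*I*sqrt(21)) = 426/(-301 + 2*I*sqrt(21))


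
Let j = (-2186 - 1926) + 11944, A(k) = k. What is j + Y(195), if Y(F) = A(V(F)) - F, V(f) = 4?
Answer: 7641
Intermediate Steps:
Y(F) = 4 - F
j = 7832 (j = -4112 + 11944 = 7832)
j + Y(195) = 7832 + (4 - 1*195) = 7832 + (4 - 195) = 7832 - 191 = 7641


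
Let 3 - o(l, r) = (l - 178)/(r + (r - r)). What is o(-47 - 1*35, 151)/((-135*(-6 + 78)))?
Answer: -713/1467720 ≈ -0.00048579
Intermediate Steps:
o(l, r) = 3 - (-178 + l)/r (o(l, r) = 3 - (l - 178)/(r + (r - r)) = 3 - (-178 + l)/(r + 0) = 3 - (-178 + l)/r)
o(-47 - 1*35, 151)/((-135*(-6 + 78))) = ((178 - (-47 - 1*35) + 3*151)/151)/((-135*(-6 + 78))) = ((178 - (-47 - 35) + 453)/151)/((-135*72)) = ((178 - 1*(-82) + 453)/151)/(-9720) = ((178 + 82 + 453)/151)*(-1/9720) = ((1/151)*713)*(-1/9720) = (713/151)*(-1/9720) = -713/1467720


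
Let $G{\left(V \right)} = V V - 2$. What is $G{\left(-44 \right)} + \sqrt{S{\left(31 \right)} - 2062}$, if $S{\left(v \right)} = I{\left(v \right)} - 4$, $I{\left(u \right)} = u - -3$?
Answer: $1934 + 4 i \sqrt{127} \approx 1934.0 + 45.078 i$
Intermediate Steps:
$I{\left(u \right)} = 3 + u$ ($I{\left(u \right)} = u + 3 = 3 + u$)
$G{\left(V \right)} = -2 + V^{2}$ ($G{\left(V \right)} = V^{2} - 2 = -2 + V^{2}$)
$S{\left(v \right)} = -1 + v$ ($S{\left(v \right)} = \left(3 + v\right) - 4 = -1 + v$)
$G{\left(-44 \right)} + \sqrt{S{\left(31 \right)} - 2062} = \left(-2 + \left(-44\right)^{2}\right) + \sqrt{\left(-1 + 31\right) - 2062} = \left(-2 + 1936\right) + \sqrt{30 - 2062} = 1934 + \sqrt{-2032} = 1934 + 4 i \sqrt{127}$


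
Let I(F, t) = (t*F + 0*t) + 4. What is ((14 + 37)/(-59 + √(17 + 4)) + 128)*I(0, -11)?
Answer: 439871/865 - 51*√21/865 ≈ 508.25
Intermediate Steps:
I(F, t) = 4 + F*t (I(F, t) = (F*t + 0) + 4 = F*t + 4 = 4 + F*t)
((14 + 37)/(-59 + √(17 + 4)) + 128)*I(0, -11) = ((14 + 37)/(-59 + √(17 + 4)) + 128)*(4 + 0*(-11)) = (51/(-59 + √21) + 128)*(4 + 0) = (128 + 51/(-59 + √21))*4 = 512 + 204/(-59 + √21)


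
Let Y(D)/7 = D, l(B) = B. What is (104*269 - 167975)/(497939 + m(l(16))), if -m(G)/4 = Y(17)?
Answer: -139999/497463 ≈ -0.28143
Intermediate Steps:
Y(D) = 7*D
m(G) = -476 (m(G) = -28*17 = -4*119 = -476)
(104*269 - 167975)/(497939 + m(l(16))) = (104*269 - 167975)/(497939 - 476) = (27976 - 167975)/497463 = -139999*1/497463 = -139999/497463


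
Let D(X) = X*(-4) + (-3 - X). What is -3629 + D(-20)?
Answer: -3532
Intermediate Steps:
D(X) = -3 - 5*X (D(X) = -4*X + (-3 - X) = -3 - 5*X)
-3629 + D(-20) = -3629 + (-3 - 5*(-20)) = -3629 + (-3 + 100) = -3629 + 97 = -3532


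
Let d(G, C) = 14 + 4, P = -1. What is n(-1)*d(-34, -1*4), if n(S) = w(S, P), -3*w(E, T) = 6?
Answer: -36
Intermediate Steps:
w(E, T) = -2 (w(E, T) = -⅓*6 = -2)
d(G, C) = 18
n(S) = -2
n(-1)*d(-34, -1*4) = -2*18 = -36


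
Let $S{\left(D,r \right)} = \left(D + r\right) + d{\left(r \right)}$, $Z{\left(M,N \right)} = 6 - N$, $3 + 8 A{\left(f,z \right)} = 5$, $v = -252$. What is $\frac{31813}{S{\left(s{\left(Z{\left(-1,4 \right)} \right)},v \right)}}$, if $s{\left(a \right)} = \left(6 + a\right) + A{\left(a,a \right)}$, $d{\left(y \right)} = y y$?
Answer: $\frac{127252}{253041} \approx 0.50289$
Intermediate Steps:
$d{\left(y \right)} = y^{2}$
$A{\left(f,z \right)} = \frac{1}{4}$ ($A{\left(f,z \right)} = - \frac{3}{8} + \frac{1}{8} \cdot 5 = - \frac{3}{8} + \frac{5}{8} = \frac{1}{4}$)
$s{\left(a \right)} = \frac{25}{4} + a$ ($s{\left(a \right)} = \left(6 + a\right) + \frac{1}{4} = \frac{25}{4} + a$)
$S{\left(D,r \right)} = D + r + r^{2}$ ($S{\left(D,r \right)} = \left(D + r\right) + r^{2} = D + r + r^{2}$)
$\frac{31813}{S{\left(s{\left(Z{\left(-1,4 \right)} \right)},v \right)}} = \frac{31813}{\left(\frac{25}{4} + \left(6 - 4\right)\right) - 252 + \left(-252\right)^{2}} = \frac{31813}{\left(\frac{25}{4} + \left(6 - 4\right)\right) - 252 + 63504} = \frac{31813}{\left(\frac{25}{4} + 2\right) - 252 + 63504} = \frac{31813}{\frac{33}{4} - 252 + 63504} = \frac{31813}{\frac{253041}{4}} = 31813 \cdot \frac{4}{253041} = \frac{127252}{253041}$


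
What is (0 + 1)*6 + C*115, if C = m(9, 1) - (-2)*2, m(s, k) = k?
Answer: 581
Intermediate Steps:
C = 5 (C = 1 - (-2)*2 = 1 - 1*(-4) = 1 + 4 = 5)
(0 + 1)*6 + C*115 = (0 + 1)*6 + 5*115 = 1*6 + 575 = 6 + 575 = 581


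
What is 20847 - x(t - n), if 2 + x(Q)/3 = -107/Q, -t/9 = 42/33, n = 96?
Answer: 8214905/394 ≈ 20850.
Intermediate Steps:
t = -126/11 (t = -378/33 = -9*14/11 = -126/11 ≈ -11.455)
x(Q) = -6 - 321/Q (x(Q) = -6 + 3*(-107/Q) = -6 - 321/Q)
20847 - x(t - n) = 20847 - (-6 - 321/(-126/11 - 1*96)) = 20847 - (-6 - 321/(-126/11 - 96)) = 20847 - (-6 - 321/(-1182/11)) = 20847 - (-6 - 321*(-11/1182)) = 20847 - (-6 + 1177/394) = 20847 - 1*(-1187/394) = 20847 + 1187/394 = 8214905/394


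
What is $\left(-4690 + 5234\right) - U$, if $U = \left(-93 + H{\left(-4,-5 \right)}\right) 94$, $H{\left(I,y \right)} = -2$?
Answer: $9474$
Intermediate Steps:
$U = -8930$ ($U = \left(-93 - 2\right) 94 = \left(-95\right) 94 = -8930$)
$\left(-4690 + 5234\right) - U = \left(-4690 + 5234\right) - -8930 = 544 + 8930 = 9474$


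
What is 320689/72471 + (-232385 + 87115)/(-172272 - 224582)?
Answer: 68897287288/14380203117 ≈ 4.7911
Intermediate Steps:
320689/72471 + (-232385 + 87115)/(-172272 - 224582) = 320689*(1/72471) - 145270/(-396854) = 320689/72471 - 145270*(-1/396854) = 320689/72471 + 72635/198427 = 68897287288/14380203117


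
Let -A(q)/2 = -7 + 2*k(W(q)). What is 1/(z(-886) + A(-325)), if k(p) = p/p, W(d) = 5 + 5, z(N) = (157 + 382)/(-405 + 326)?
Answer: 79/251 ≈ 0.31474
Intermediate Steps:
z(N) = -539/79 (z(N) = 539/(-79) = 539*(-1/79) = -539/79)
W(d) = 10
k(p) = 1
A(q) = 10 (A(q) = -2*(-7 + 2*1) = -2*(-7 + 2) = -2*(-5) = 10)
1/(z(-886) + A(-325)) = 1/(-539/79 + 10) = 1/(251/79) = 79/251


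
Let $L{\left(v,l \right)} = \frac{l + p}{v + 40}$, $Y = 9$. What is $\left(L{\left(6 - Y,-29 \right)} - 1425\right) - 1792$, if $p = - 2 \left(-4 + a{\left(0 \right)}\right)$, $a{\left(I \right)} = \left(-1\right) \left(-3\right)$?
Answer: $- \frac{119056}{37} \approx -3217.7$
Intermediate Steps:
$a{\left(I \right)} = 3$
$p = 2$ ($p = - 2 \left(-4 + 3\right) = \left(-2\right) \left(-1\right) = 2$)
$L{\left(v,l \right)} = \frac{2 + l}{40 + v}$ ($L{\left(v,l \right)} = \frac{l + 2}{v + 40} = \frac{2 + l}{40 + v}$)
$\left(L{\left(6 - Y,-29 \right)} - 1425\right) - 1792 = \left(\frac{2 - 29}{40 + \left(6 - 9\right)} - 1425\right) - 1792 = \left(\frac{1}{40 + \left(6 - 9\right)} \left(-27\right) - 1425\right) - 1792 = \left(\frac{1}{40 - 3} \left(-27\right) - 1425\right) - 1792 = \left(\frac{1}{37} \left(-27\right) - 1425\right) - 1792 = \left(- \frac{27}{37} - 1425\right) - 1792 = - \frac{52752}{37} - 1792 = - \frac{119056}{37}$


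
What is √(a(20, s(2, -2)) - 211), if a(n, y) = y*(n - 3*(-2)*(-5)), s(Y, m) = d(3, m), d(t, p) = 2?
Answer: I*√231 ≈ 15.199*I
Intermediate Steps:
s(Y, m) = 2
a(n, y) = y*(-30 + n) (a(n, y) = y*(n + 6*(-5)) = y*(n - 30) = y*(-30 + n))
√(a(20, s(2, -2)) - 211) = √(2*(-30 + 20) - 211) = √(2*(-10) - 211) = √(-20 - 211) = √(-231) = I*√231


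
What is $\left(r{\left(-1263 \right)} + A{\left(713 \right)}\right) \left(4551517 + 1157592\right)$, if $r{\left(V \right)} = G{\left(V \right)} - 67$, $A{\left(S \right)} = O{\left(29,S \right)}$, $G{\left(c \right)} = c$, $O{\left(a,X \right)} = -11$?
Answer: $-7655915169$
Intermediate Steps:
$A{\left(S \right)} = -11$
$r{\left(V \right)} = -67 + V$ ($r{\left(V \right)} = V - 67 = -67 + V$)
$\left(r{\left(-1263 \right)} + A{\left(713 \right)}\right) \left(4551517 + 1157592\right) = \left(\left(-67 - 1263\right) - 11\right) \left(4551517 + 1157592\right) = \left(-1330 - 11\right) 5709109 = \left(-1341\right) 5709109 = -7655915169$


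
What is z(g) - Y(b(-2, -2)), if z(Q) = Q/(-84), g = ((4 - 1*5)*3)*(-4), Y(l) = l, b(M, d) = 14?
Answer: -99/7 ≈ -14.143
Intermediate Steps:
g = 12 (g = ((4 - 5)*3)*(-4) = -1*3*(-4) = -3*(-4) = 12)
z(Q) = -Q/84 (z(Q) = Q*(-1/84) = -Q/84)
z(g) - Y(b(-2, -2)) = -1/84*12 - 1*14 = -⅐ - 14 = -99/7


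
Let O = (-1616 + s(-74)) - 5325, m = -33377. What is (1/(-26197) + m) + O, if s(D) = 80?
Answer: -1054114887/26197 ≈ -40238.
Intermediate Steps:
O = -6861 (O = (-1616 + 80) - 5325 = -1536 - 5325 = -6861)
(1/(-26197) + m) + O = (1/(-26197) - 33377) - 6861 = (-1/26197 - 33377) - 6861 = -874377270/26197 - 6861 = -1054114887/26197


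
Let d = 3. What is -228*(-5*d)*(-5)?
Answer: -17100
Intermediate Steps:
-228*(-5*d)*(-5) = -228*(-5*3)*(-5) = -(-3420)*(-5) = -228*75 = -17100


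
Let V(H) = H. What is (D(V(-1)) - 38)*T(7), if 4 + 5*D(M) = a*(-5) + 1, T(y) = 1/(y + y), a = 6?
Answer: -223/70 ≈ -3.1857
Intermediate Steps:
T(y) = 1/(2*y)
D(M) = -33/5 (D(M) = -⅘ + (6*(-5) + 1)/5 = -⅘ + (-30 + 1)/5 = -⅘ + (⅕)*(-29) = -⅘ - 29/5 = -33/5)
(D(V(-1)) - 38)*T(7) = (-33/5 - 38)*((½)/7) = -223/(10*7) = -223/5*1/14 = -223/70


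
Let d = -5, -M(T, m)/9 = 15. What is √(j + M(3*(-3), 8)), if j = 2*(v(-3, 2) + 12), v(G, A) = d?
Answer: 11*I ≈ 11.0*I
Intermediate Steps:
M(T, m) = -135 (M(T, m) = -9*15 = -135)
v(G, A) = -5
j = 14 (j = 2*(-5 + 12) = 2*7 = 14)
√(j + M(3*(-3), 8)) = √(14 - 135) = √(-121) = 11*I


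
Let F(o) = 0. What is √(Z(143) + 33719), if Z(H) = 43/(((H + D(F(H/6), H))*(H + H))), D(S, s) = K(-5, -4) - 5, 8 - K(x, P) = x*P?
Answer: √1216313024927/6006 ≈ 183.63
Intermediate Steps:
K(x, P) = 8 - P*x (K(x, P) = 8 - x*P = 8 - P*x)
D(S, s) = -17 (D(S, s) = (8 - 1*(-4)*(-5)) - 5 = (8 - 20) - 5 = -12 - 5 = -17)
Z(H) = 43/(2*H*(-17 + H)) (Z(H) = 43/(((H - 17)*(H + H))) = 43/(((-17 + H)*(2*H))) = 43/((2*H*(-17 + H))) = 43*(1/(2*H*(-17 + H))) = 43/(2*H*(-17 + H)))
√(Z(143) + 33719) = √((43/2)/(143*(-17 + 143)) + 33719) = √((43/2)*(1/143)/126 + 33719) = √((43/2)*(1/143)*(1/126) + 33719) = √(43/36036 + 33719) = √(1215097927/36036) = √1216313024927/6006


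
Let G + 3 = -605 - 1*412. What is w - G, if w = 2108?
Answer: 3128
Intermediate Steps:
G = -1020 (G = -3 + (-605 - 1*412) = -3 + (-605 - 412) = -3 - 1017 = -1020)
w - G = 2108 - 1*(-1020) = 2108 + 1020 = 3128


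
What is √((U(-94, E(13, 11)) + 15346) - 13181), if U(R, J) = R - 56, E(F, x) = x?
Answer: √2015 ≈ 44.889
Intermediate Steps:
U(R, J) = -56 + R
√((U(-94, E(13, 11)) + 15346) - 13181) = √(((-56 - 94) + 15346) - 13181) = √((-150 + 15346) - 13181) = √(15196 - 13181) = √2015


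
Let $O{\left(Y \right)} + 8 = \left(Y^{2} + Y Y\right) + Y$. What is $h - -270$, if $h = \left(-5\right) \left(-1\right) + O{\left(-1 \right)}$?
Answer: $268$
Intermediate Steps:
$O{\left(Y \right)} = -8 + Y + 2 Y^{2}$ ($O{\left(Y \right)} = -8 + \left(\left(Y^{2} + Y Y\right) + Y\right) = -8 + \left(\left(Y^{2} + Y^{2}\right) + Y\right) = -8 + \left(2 Y^{2} + Y\right) = -8 + \left(Y + 2 Y^{2}\right) = -8 + Y + 2 Y^{2}$)
$h = -2$ ($h = \left(-5\right) \left(-1\right) - \left(9 - 2\right) = 5 - 7 = -2$)
$h - -270 = -2 - -270 = -2 + 270 = 268$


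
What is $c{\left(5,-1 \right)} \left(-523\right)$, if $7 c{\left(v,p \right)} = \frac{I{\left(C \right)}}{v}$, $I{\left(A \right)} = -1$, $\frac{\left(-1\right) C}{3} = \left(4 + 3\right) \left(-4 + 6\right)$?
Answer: $\frac{523}{35} \approx 14.943$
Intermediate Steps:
$C = -42$ ($C = - 3 \left(4 + 3\right) \left(-4 + 6\right) = - 3 \cdot 7 \cdot 2 = \left(-3\right) 14 = -42$)
$c{\left(v,p \right)} = - \frac{1}{7 v}$ ($c{\left(v,p \right)} = \frac{\left(-1\right) \frac{1}{v}}{7} = - \frac{1}{7 v}$)
$c{\left(5,-1 \right)} \left(-523\right) = - \frac{1}{7 \cdot 5} \left(-523\right) = \left(- \frac{1}{7}\right) \frac{1}{5} \left(-523\right) = \left(- \frac{1}{35}\right) \left(-523\right) = \frac{523}{35}$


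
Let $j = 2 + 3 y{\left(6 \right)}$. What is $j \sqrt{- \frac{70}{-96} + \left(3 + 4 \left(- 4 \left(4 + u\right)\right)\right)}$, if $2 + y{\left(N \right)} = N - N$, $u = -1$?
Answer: $- \frac{5 i \sqrt{255}}{3} \approx - 26.615 i$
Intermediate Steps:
$y{\left(N \right)} = -2$ ($y{\left(N \right)} = -2 + \left(N - N\right) = -2 + 0 = -2$)
$j = -4$ ($j = 2 + 3 \left(-2\right) = 2 - 6 = -4$)
$j \sqrt{- \frac{70}{-96} + \left(3 + 4 \left(- 4 \left(4 + u\right)\right)\right)} = - 4 \sqrt{- \frac{70}{-96} + \left(3 + 4 \left(- 4 \left(4 - 1\right)\right)\right)} = - 4 \sqrt{\left(-70\right) \left(- \frac{1}{96}\right) + \left(3 + 4 \left(\left(-4\right) 3\right)\right)} = - 4 \sqrt{\frac{35}{48} + \left(3 + 4 \left(-12\right)\right)} = - 4 \sqrt{\frac{35}{48} + \left(3 - 48\right)} = - 4 \sqrt{\frac{35}{48} - 45} = - 4 \sqrt{- \frac{2125}{48}} = - 4 \frac{5 i \sqrt{255}}{12} = - \frac{5 i \sqrt{255}}{3}$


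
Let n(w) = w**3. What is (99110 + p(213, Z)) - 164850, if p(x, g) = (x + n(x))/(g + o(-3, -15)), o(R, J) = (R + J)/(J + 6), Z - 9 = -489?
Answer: -20543765/239 ≈ -85957.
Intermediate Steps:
Z = -480 (Z = 9 - 489 = -480)
o(R, J) = (J + R)/(6 + J)
p(x, g) = (x + x**3)/(2 + g) (p(x, g) = (x + x**3)/(g + (-15 - 3)/(6 - 15)) = (x + x**3)/(g - 18/(-9)) = (x + x**3)/(g - 1/9*(-18)) = (x + x**3)/(g + 2) = (x + x**3)/(2 + g))
(99110 + p(213, Z)) - 164850 = (99110 + (213 + 213**3)/(2 - 480)) - 164850 = (99110 + (213 + 9663597)/(-478)) - 164850 = (99110 - 1/478*9663810) - 164850 = (99110 - 4831905/239) - 164850 = 18855385/239 - 164850 = -20543765/239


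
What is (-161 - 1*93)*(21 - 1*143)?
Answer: 30988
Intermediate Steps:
(-161 - 1*93)*(21 - 1*143) = (-161 - 93)*(21 - 143) = -254*(-122) = 30988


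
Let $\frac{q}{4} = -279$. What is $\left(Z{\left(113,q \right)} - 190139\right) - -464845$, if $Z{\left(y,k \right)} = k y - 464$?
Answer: $148134$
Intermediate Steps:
$q = -1116$ ($q = 4 \left(-279\right) = -1116$)
$Z{\left(y,k \right)} = -464 + k y$
$\left(Z{\left(113,q \right)} - 190139\right) - -464845 = \left(\left(-464 - 126108\right) - 190139\right) - -464845 = \left(\left(-464 - 126108\right) - 190139\right) + 464845 = \left(-126572 - 190139\right) + 464845 = -316711 + 464845 = 148134$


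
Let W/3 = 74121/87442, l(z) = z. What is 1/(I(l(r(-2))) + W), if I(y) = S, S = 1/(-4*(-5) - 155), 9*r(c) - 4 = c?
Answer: 11804670/29931563 ≈ 0.39439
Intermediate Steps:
r(c) = 4/9 + c/9
S = -1/135 (S = 1/(20 - 155) = 1/(-135) = -1/135 ≈ -0.0074074)
I(y) = -1/135
W = 222363/87442 (W = 3*(74121/87442) = 222363/87442 ≈ 2.5430)
1/(I(l(r(-2))) + W) = 1/(-1/135 + 222363/87442) = 1/(29931563/11804670) = 11804670/29931563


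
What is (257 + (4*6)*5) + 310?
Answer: 687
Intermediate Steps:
(257 + (4*6)*5) + 310 = (257 + 24*5) + 310 = (257 + 120) + 310 = 377 + 310 = 687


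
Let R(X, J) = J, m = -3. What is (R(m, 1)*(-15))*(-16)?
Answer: 240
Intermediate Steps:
(R(m, 1)*(-15))*(-16) = (1*(-15))*(-16) = -15*(-16) = 240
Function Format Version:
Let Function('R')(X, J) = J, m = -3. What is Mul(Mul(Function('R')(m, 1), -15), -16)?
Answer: 240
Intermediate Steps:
Mul(Mul(Function('R')(m, 1), -15), -16) = Mul(Mul(1, -15), -16) = Mul(-15, -16) = 240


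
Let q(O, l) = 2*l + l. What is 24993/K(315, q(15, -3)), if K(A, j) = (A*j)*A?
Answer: -2777/99225 ≈ -0.027987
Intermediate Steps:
q(O, l) = 3*l
K(A, j) = j*A²
24993/K(315, q(15, -3)) = 24993/(((3*(-3))*315²)) = 24993/((-9*99225)) = 24993/(-893025) = 24993*(-1/893025) = -2777/99225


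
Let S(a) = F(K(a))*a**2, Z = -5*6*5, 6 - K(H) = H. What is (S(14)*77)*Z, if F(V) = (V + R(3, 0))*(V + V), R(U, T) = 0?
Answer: -289766400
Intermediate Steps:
K(H) = 6 - H
F(V) = 2*V**2 (F(V) = (V + 0)*(V + V) = V*(2*V) = 2*V**2)
Z = -150 (Z = -30*5 = -150)
S(a) = 2*a**2*(6 - a)**2 (S(a) = (2*(6 - a)**2)*a**2 = 2*a**2*(6 - a)**2)
(S(14)*77)*Z = ((2*14**2*(-6 + 14)**2)*77)*(-150) = ((2*196*8**2)*77)*(-150) = ((2*196*64)*77)*(-150) = (25088*77)*(-150) = 1931776*(-150) = -289766400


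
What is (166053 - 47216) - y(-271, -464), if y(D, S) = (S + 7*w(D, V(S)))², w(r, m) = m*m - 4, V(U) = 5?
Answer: 18348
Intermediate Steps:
w(r, m) = -4 + m² (w(r, m) = m² - 4 = -4 + m²)
y(D, S) = (147 + S)² (y(D, S) = (S + 7*(-4 + 5²))² = (S + 7*(-4 + 25))² = (S + 7*21)² = (S + 147)² = (147 + S)²)
(166053 - 47216) - y(-271, -464) = (166053 - 47216) - (147 - 464)² = 118837 - 1*(-317)² = 118837 - 1*100489 = 118837 - 100489 = 18348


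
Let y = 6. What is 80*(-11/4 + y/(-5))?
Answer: -316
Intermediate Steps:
80*(-11/4 + y/(-5)) = 80*(-11/4 + 6/(-5)) = 80*(-11*1/4 + 6*(-1/5)) = 80*(-11/4 - 6/5) = 80*(-79/20) = -316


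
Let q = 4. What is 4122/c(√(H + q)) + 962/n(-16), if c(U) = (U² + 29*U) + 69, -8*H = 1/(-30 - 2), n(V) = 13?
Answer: 29237654602/128600321 - 2448138240*√41/128600321 ≈ 105.46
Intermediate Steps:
H = 1/256 (H = -1/(8*(-30 - 2)) = -⅛/(-32) = -⅛*(-1/32) = 1/256 ≈ 0.0039063)
c(U) = 69 + U² + 29*U
4122/c(√(H + q)) + 962/n(-16) = 4122/(69 + (√(1/256 + 4))² + 29*√(1/256 + 4)) + 962/13 = 4122/(69 + (√(1025/256))² + 29*√(1025/256)) + 962*(1/13) = 4122/(69 + (5*√41/16)² + 29*(5*√41/16)) + 74 = 4122/(69 + 1025/256 + 145*√41/16) + 74 = 4122/(18689/256 + 145*√41/16) + 74 = 74 + 4122/(18689/256 + 145*√41/16)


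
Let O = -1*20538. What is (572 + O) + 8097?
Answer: -11869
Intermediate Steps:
O = -20538
(572 + O) + 8097 = (572 - 20538) + 8097 = -19966 + 8097 = -11869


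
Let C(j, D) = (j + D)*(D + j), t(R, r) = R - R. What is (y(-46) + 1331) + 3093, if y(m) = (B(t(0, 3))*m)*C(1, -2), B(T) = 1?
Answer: 4378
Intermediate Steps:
t(R, r) = 0
C(j, D) = (D + j)**2 (C(j, D) = (D + j)*(D + j) = (D + j)**2)
y(m) = m (y(m) = (1*m)*(-2 + 1)**2 = m*(-1)**2 = m*1 = m)
(y(-46) + 1331) + 3093 = (-46 + 1331) + 3093 = 1285 + 3093 = 4378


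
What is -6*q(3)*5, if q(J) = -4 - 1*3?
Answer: 210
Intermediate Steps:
q(J) = -7 (q(J) = -4 - 3 = -7)
-6*q(3)*5 = -6*(-7)*5 = 42*5 = 210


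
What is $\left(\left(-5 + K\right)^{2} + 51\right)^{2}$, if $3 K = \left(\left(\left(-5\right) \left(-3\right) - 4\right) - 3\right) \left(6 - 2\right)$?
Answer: $\frac{559504}{81} \approx 6907.5$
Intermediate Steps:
$K = \frac{32}{3}$ ($K = \frac{\left(\left(\left(-5\right) \left(-3\right) - 4\right) - 3\right) \left(6 - 2\right)}{3} = \frac{\left(\left(15 - 4\right) - 3\right) 4}{3} = \frac{\left(11 - 3\right) 4}{3} = \frac{8 \cdot 4}{3} = \frac{1}{3} \cdot 32 = \frac{32}{3} \approx 10.667$)
$\left(\left(-5 + K\right)^{2} + 51\right)^{2} = \left(\left(-5 + \frac{32}{3}\right)^{2} + 51\right)^{2} = \left(\left(\frac{17}{3}\right)^{2} + 51\right)^{2} = \left(\frac{289}{9} + 51\right)^{2} = \left(\frac{748}{9}\right)^{2} = \frac{559504}{81}$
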